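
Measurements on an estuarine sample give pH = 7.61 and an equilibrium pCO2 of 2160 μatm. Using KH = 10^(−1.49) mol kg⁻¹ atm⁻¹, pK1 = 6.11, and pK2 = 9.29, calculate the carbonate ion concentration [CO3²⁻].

[CO3²⁻] = 0.0462 mmol/kg

[CO2*] = KH · pCO2 = 10^(−1.49) × 2160×10^-6 = 6.990×10^-5 mol/kg
α₀ = 1/(1 + K1/[H⁺] + K1K2/[H⁺]²) = 1/(1 + 10^+1.50 + 10^-0.18) = 0.03004
DIC = [CO2*]/α₀ = 6.990×10^-5 / 0.03004 = 2.326 mmol/kg
[CO3²⁻] = α₂·DIC; α₂ = 0.01985, so [CO3²⁻] = 0.01985 × 2.326 = 0.0462 mmol/kg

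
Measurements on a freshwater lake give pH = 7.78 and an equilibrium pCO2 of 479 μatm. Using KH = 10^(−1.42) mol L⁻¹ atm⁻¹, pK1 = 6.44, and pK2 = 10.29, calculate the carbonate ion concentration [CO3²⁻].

[CO2*] = KH · pCO2 = 10^(−1.42) × 479×10^-6 = 1.821×10^-5 mol/L
α₀ = 1/(1 + K1/[H⁺] + K1K2/[H⁺]²) = 1/(1 + 10^+1.34 + 10^-1.17) = 0.04358
DIC = [CO2*]/α₀ = 1.821×10^-5 / 0.04358 = 0.4179 mmol/L
[CO3²⁻] = α₂·DIC; α₂ = 0.002947, so [CO3²⁻] = 0.002947 × 0.4179 = 0.00123 mmol/L = 1.23 μmol/L

[CO3²⁻] = 1.23 μmol/L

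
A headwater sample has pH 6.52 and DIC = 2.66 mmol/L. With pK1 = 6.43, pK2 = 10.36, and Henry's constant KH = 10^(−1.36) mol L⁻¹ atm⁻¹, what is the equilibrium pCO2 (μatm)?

pCO2 = 2.73×10^4 μatm

α₀ = 1 / (1 + K1/[H⁺] + K1K2/[H⁺]²) = 1 / (1 + 10^+0.09 + 10^-3.75)
   = 1 / (1 + 1.2303 + 0.00017783) = 1/2.2304 = 0.4483
[CO2*] = α₀ × DIC = 0.4483 × 2.66 = 1.193 mmol/L
pCO2 = [CO2*]/KH = 1.193×10^-3 / 4.365×10^-2 = 2.73×10^4 μatm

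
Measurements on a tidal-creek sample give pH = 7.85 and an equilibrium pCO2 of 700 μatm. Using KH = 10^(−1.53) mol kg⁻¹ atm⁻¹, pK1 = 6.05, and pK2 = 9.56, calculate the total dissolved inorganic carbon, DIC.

DIC = 1.35 mmol/kg

[CO2*] = KH · pCO2 = 10^(−1.53) × 700×10^-6 = 2.066×10^-5 mol/kg
α₀ = 1/(1 + K1/[H⁺] + K1K2/[H⁺]²) = 1/(1 + 10^+1.80 + 10^+0.09) = 0.01531
DIC = [CO2*]/α₀ = 2.066×10^-5 / 0.01531 = 1.35 mmol/kg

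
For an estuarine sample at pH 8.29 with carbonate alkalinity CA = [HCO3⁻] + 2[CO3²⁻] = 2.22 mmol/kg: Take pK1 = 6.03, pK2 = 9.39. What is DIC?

CA = [HCO3⁻] + 2[CO3²⁻] = (α₁ + 2α₂)·DIC
At pH 8.29: [H⁺]/K1 = 10^-2.26 = 0.0054954, K2/[H⁺] = 10^-1.10 = 0.079433
α₁ = 1/(1 + 0.0054954 + 0.079433) = 1/1.0849 = 0.9217; α₂ = α₁·K2/[H⁺] = 0.07321
α₁ + 2α₂ = 1.0681
DIC = CA / (α₁ + 2α₂) = 2.22 / 1.0681 = 2.08 mmol/kg

DIC = 2.08 mmol/kg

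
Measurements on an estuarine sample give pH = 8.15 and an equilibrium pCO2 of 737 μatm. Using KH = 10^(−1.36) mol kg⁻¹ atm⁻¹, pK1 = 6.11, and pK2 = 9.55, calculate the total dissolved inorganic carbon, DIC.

DIC = 3.70 mmol/kg

[CO2*] = KH · pCO2 = 10^(−1.36) × 737×10^-6 = 3.217×10^-5 mol/kg
α₀ = 1/(1 + K1/[H⁺] + K1K2/[H⁺]²) = 1/(1 + 10^+2.04 + 10^+0.64) = 0.008695
DIC = [CO2*]/α₀ = 3.217×10^-5 / 0.008695 = 3.70 mmol/kg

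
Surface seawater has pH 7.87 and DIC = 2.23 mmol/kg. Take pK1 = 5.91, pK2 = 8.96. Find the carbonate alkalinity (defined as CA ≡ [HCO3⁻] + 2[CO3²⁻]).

CA = [HCO3⁻] + 2[CO3²⁻] = (α₁ + 2α₂)·DIC
At pH 7.87: [H⁺]/K1 = 10^-1.96 = 0.010965, K2/[H⁺] = 10^-1.09 = 0.081283
α₁ = 1/(1 + 0.010965 + 0.081283) = 1/1.0922 = 0.9155; α₂ = α₁·K2/[H⁺] = 0.07442
α₁ + 2α₂ = 1.0644
CA = 1.0644 × 2.23 = 2.37 mmol/kg

CA = 2.37 mmol/kg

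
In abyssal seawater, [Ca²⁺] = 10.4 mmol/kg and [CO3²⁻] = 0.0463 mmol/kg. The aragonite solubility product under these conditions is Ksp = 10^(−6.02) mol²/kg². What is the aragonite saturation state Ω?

Ksp = 10^(−6.02) = 9.550×10^-7
Ω = [Ca²⁺][CO3²⁻]/Ksp = (10.4×10^-3)(0.0463×10^-3) / 9.550×10^-7 = 0.504

Ω = 0.504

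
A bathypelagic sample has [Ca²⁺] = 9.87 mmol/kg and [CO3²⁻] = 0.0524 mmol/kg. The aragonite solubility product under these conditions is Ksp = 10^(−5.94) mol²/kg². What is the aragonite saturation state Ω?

Ksp = 10^(−5.94) = 1.148×10^-6
Ω = [Ca²⁺][CO3²⁻]/Ksp = (9.87×10^-3)(0.0524×10^-3) / 1.148×10^-6 = 0.450

Ω = 0.450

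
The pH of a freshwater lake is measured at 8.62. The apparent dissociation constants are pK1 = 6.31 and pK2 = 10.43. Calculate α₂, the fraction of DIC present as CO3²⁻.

α₂ = 0.0152

α₂ = 1 / (1 + [H⁺]/K2 + [H⁺]²/(K1K2)) = 1 / (1 + 10^+1.81 + 10^-0.50)
   = 1 / (1 + 64.565 + 0.31623) = 1/65.882 = 0.01518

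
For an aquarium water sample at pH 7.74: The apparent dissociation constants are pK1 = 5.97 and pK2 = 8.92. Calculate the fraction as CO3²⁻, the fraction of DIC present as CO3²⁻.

α₂ = 1 / (1 + [H⁺]/K2 + [H⁺]²/(K1K2)) = 1 / (1 + 10^+1.18 + 10^-0.59)
   = 1 / (1 + 15.136 + 0.25704) = 1/16.393 = 0.06100

α₂ = 0.0610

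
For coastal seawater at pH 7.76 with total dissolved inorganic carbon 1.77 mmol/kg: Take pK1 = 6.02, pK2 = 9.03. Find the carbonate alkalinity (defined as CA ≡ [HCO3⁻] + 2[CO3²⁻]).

CA = 1.83 mmol/kg

CA = [HCO3⁻] + 2[CO3²⁻] = (α₁ + 2α₂)·DIC
At pH 7.76: [H⁺]/K1 = 10^-1.74 = 0.018197, K2/[H⁺] = 10^-1.27 = 0.053703
α₁ = 1/(1 + 0.018197 + 0.053703) = 1/1.0719 = 0.9329; α₂ = α₁·K2/[H⁺] = 0.05010
α₁ + 2α₂ = 1.0331
CA = 1.0331 × 1.77 = 1.83 mmol/kg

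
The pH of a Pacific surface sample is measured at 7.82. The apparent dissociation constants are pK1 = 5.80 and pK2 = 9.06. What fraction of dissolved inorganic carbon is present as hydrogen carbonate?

α₁ = 1 / (1 + [H⁺]/K1 + K2/[H⁺]) = 1 / (1 + 10^-2.02 + 10^-1.24)
   = 1 / (1 + 0.0095499 + 0.057544) = 1/1.0671 = 0.9371

α₁ = 0.937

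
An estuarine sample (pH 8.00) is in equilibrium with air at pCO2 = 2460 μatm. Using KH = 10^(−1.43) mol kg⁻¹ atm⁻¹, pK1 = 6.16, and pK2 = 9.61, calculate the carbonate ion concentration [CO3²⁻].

[CO3²⁻] = 0.155 mmol/kg

[CO2*] = KH · pCO2 = 10^(−1.43) × 2460×10^-6 = 9.140×10^-5 mol/kg
α₀ = 1/(1 + K1/[H⁺] + K1K2/[H⁺]²) = 1/(1 + 10^+1.84 + 10^+0.23) = 0.01391
DIC = [CO2*]/α₀ = 9.140×10^-5 / 0.01391 = 6.570 mmol/kg
[CO3²⁻] = α₂·DIC; α₂ = 0.02363, so [CO3²⁻] = 0.02363 × 6.570 = 0.155 mmol/kg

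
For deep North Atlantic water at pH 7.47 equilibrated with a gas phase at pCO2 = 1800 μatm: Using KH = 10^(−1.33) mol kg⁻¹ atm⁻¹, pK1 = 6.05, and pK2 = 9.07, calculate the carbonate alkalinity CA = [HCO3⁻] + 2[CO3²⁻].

CA = 2.33 mmol/kg

[CO2*] = KH · pCO2 = 10^(−1.33) × 1800×10^-6 = 8.419×10^-5 mol/kg
α₀ = 1/(1 + K1/[H⁺] + K1K2/[H⁺]²) = 1/(1 + 10^+1.42 + 10^-0.18) = 0.03576
DIC = [CO2*]/α₀ = 8.419×10^-5 / 0.03576 = 2.354 mmol/kg
CA = (α₁ + 2α₂)·DIC = (0.9406 + 2×0.02363) × 2.354 = 2.33 mmol/kg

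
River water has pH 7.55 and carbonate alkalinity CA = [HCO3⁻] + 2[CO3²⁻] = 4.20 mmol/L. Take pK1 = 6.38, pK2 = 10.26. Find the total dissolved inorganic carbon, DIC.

DIC = 4.47 mmol/L

CA = [HCO3⁻] + 2[CO3²⁻] = (α₁ + 2α₂)·DIC
At pH 7.55: [H⁺]/K1 = 10^-1.17 = 0.067608, K2/[H⁺] = 10^-2.71 = 0.0019498
α₁ = 1/(1 + 0.067608 + 0.0019498) = 1/1.0696 = 0.9350; α₂ = α₁·K2/[H⁺] = 0.001823
α₁ + 2α₂ = 0.9386
DIC = CA / (α₁ + 2α₂) = 4.20 / 0.9386 = 4.47 mmol/L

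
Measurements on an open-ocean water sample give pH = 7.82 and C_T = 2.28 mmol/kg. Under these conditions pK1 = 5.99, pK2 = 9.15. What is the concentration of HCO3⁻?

[HCO3⁻] = 2.15 mmol/kg

α₁ = 1 / (1 + [H⁺]/K1 + K2/[H⁺]) = 1 / (1 + 10^-1.83 + 10^-1.33)
   = 1 / (1 + 0.014791 + 0.046774) = 1/1.0616 = 0.9420
[HCO3⁻] = α₁ × DIC = 0.9420 × 2.28 = 2.15 mmol/kg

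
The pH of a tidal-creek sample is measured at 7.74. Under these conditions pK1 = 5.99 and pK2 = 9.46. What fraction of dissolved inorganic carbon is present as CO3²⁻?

α₂ = 1 / (1 + [H⁺]/K2 + [H⁺]²/(K1K2)) = 1 / (1 + 10^+1.72 + 10^-0.03)
   = 1 / (1 + 52.481 + 0.93325) = 1/54.414 = 0.01838

α₂ = 0.0184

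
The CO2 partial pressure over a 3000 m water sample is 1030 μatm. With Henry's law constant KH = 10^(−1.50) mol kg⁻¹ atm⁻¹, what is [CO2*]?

[CO2*] = 32.6 μmol/kg

KH = 10^(−1.50) = 3.162×10^-2 mol kg⁻¹ atm⁻¹
[CO2*] = KH · pCO2 = 3.162×10^-2 × 1030×10^-6 atm = 3.26×10^-5 mol/kg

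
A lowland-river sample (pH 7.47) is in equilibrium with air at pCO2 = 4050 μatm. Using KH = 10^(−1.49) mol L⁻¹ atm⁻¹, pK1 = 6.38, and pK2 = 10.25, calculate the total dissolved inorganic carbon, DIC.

[CO2*] = KH · pCO2 = 10^(−1.49) × 4050×10^-6 = 1.311×10^-4 mol/L
α₀ = 1/(1 + K1/[H⁺] + K1K2/[H⁺]²) = 1/(1 + 10^+1.09 + 10^-1.69) = 0.07506
DIC = [CO2*]/α₀ = 1.311×10^-4 / 0.07506 = 1.75 mmol/L

DIC = 1.75 mmol/L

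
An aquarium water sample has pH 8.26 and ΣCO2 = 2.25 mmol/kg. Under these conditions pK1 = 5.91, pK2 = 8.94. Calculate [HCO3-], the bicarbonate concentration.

α₁ = 1 / (1 + [H⁺]/K1 + K2/[H⁺]) = 1 / (1 + 10^-2.35 + 10^-0.68)
   = 1 / (1 + 0.0044668 + 0.20893) = 1/1.2134 = 0.8241
[HCO3⁻] = α₁ × DIC = 0.8241 × 2.25 = 1.85 mmol/kg

[HCO3⁻] = 1.85 mmol/kg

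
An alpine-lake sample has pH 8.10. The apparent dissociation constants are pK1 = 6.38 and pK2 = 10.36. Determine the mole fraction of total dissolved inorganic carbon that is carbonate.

α₂ = 1 / (1 + [H⁺]/K2 + [H⁺]²/(K1K2)) = 1 / (1 + 10^+2.26 + 10^+0.54)
   = 1 / (1 + 181.97 + 3.4674) = 1/186.44 = 0.005364

α₂ = 0.00536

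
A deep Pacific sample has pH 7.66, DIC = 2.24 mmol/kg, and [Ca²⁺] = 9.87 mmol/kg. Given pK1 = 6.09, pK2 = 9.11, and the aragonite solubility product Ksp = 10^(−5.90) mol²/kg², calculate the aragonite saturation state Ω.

α₂ = 1 / (1 + [H⁺]/K2 + [H⁺]²/(K1K2)) = 1 / (1 + 10^+1.45 + 10^-0.12)
   = 1 / (1 + 28.184 + 0.75858) = 1/29.942 = 0.03340
[CO3²⁻] = α₂ × DIC = 0.03340 × 2.24 = 0.07481 mmol/kg
Ksp = 10^(−5.90) = 1.259×10^-6
Ω = [Ca²⁺][CO3²⁻]/Ksp = (9.87×10^-3)(7.481×10^-5) / 1.259×10^-6 = 0.587

Ω = 0.587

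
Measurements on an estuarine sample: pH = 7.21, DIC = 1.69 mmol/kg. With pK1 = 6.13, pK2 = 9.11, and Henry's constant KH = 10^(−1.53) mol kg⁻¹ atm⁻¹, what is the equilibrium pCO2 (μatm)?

α₀ = 1 / (1 + K1/[H⁺] + K1K2/[H⁺]²) = 1 / (1 + 10^+1.08 + 10^-0.82)
   = 1 / (1 + 12.023 + 0.15136) = 1/13.174 = 0.07591
[CO2*] = α₀ × DIC = 0.07591 × 1.69 = 0.1283 mmol/kg
pCO2 = [CO2*]/KH = 1.283×10^-4 / 2.951×10^-2 = 4350 μatm

pCO2 = 4350 μatm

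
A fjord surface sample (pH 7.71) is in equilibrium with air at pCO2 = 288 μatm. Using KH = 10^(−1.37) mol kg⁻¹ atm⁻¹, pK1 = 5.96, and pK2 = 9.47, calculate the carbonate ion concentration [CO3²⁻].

[CO2*] = KH · pCO2 = 10^(−1.37) × 288×10^-6 = 1.229×10^-5 mol/kg
α₀ = 1/(1 + K1/[H⁺] + K1K2/[H⁺]²) = 1/(1 + 10^+1.75 + 10^-0.01) = 0.01718
DIC = [CO2*]/α₀ = 1.229×10^-5 / 0.01718 = 0.7152 mmol/kg
[CO3²⁻] = α₂·DIC; α₂ = 0.01679, so [CO3²⁻] = 0.01679 × 0.7152 = 0.0120 mmol/kg = 12.0 μmol/kg

[CO3²⁻] = 12.0 μmol/kg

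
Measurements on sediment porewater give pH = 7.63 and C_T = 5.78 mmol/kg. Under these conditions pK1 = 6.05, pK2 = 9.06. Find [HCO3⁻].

[HCO3⁻] = 5.44 mmol/kg

α₁ = 1 / (1 + [H⁺]/K1 + K2/[H⁺]) = 1 / (1 + 10^-1.58 + 10^-1.43)
   = 1 / (1 + 0.026303 + 0.037154) = 1/1.0635 = 0.9403
[HCO3⁻] = α₁ × DIC = 0.9403 × 5.78 = 5.44 mmol/kg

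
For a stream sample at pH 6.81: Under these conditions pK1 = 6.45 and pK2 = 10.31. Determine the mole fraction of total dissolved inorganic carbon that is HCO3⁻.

α₁ = 0.696

α₁ = 1 / (1 + [H⁺]/K1 + K2/[H⁺]) = 1 / (1 + 10^-0.36 + 10^-3.50)
   = 1 / (1 + 0.43652 + 0.00031623) = 1/1.4368 = 0.6960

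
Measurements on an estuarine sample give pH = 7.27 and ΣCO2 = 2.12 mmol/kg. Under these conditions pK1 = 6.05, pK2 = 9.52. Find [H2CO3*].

α₀ = 1 / (1 + K1/[H⁺] + K1K2/[H⁺]²) = 1 / (1 + 10^+1.22 + 10^-1.03)
   = 1 / (1 + 16.596 + 0.093325) = 1/17.689 = 0.05653
[CO2*] = α₀ × DIC = 0.05653 × 2.12 = 0.120 mmol/kg

[CO2*] = 0.120 mmol/kg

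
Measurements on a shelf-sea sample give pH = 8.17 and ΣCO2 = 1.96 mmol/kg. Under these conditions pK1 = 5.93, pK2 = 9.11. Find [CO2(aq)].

[CO2*] = 10.1 μmol/kg

α₀ = 1 / (1 + K1/[H⁺] + K1K2/[H⁺]²) = 1 / (1 + 10^+2.24 + 10^+1.30)
   = 1 / (1 + 173.78 + 19.953) = 1/194.73 = 0.005135
[CO2*] = α₀ × DIC = 0.005135 × 1.96 = 0.0101 mmol/kg = 10.1 μmol/kg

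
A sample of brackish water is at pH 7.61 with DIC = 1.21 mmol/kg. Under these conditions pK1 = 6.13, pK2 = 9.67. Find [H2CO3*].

[CO2*] = 0.0385 mmol/kg

α₀ = 1 / (1 + K1/[H⁺] + K1K2/[H⁺]²) = 1 / (1 + 10^+1.48 + 10^-0.58)
   = 1 / (1 + 30.200 + 0.26303) = 1/31.463 = 0.03178
[CO2*] = α₀ × DIC = 0.03178 × 1.21 = 0.0385 mmol/kg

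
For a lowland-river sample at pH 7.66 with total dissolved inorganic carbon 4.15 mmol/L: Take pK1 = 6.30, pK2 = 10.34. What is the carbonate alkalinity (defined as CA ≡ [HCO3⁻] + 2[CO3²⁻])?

CA = 3.99 mmol/L

CA = [HCO3⁻] + 2[CO3²⁻] = (α₁ + 2α₂)·DIC
At pH 7.66: [H⁺]/K1 = 10^-1.36 = 0.043652, K2/[H⁺] = 10^-2.68 = 0.0020893
α₁ = 1/(1 + 0.043652 + 0.0020893) = 1/1.0457 = 0.9563; α₂ = α₁·K2/[H⁺] = 0.001998
α₁ + 2α₂ = 0.9603
CA = 0.9603 × 4.15 = 3.99 mmol/L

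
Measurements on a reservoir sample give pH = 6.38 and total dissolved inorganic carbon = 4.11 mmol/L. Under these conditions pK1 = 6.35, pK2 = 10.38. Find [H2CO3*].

[CO2*] = 1.98 mmol/L

α₀ = 1 / (1 + K1/[H⁺] + K1K2/[H⁺]²) = 1 / (1 + 10^+0.03 + 10^-3.97)
   = 1 / (1 + 1.0715 + 0.00010715) = 1/2.0716 = 0.4827
[CO2*] = α₀ × DIC = 0.4827 × 4.11 = 1.98 mmol/L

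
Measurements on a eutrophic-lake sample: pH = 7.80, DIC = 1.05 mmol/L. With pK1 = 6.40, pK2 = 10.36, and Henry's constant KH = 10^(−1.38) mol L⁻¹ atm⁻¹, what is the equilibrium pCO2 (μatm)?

pCO2 = 962 μatm

α₀ = 1 / (1 + K1/[H⁺] + K1K2/[H⁺]²) = 1 / (1 + 10^+1.40 + 10^-1.16)
   = 1 / (1 + 25.119 + 0.069183) = 1/26.188 = 0.03819
[CO2*] = α₀ × DIC = 0.03819 × 1.05 = 0.04009 mmol/L
pCO2 = [CO2*]/KH = 4.009×10^-5 / 4.169×10^-2 = 962 μatm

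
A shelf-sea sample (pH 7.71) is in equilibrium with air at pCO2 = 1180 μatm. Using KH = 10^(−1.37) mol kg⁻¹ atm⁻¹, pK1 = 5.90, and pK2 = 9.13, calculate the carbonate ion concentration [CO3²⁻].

[CO2*] = KH · pCO2 = 10^(−1.37) × 1180×10^-6 = 5.034×10^-5 mol/kg
α₀ = 1/(1 + K1/[H⁺] + K1K2/[H⁺]²) = 1/(1 + 10^+1.81 + 10^+0.39) = 0.01470
DIC = [CO2*]/α₀ = 5.034×10^-5 / 0.01470 = 3.424 mmol/kg
[CO3²⁻] = α₂·DIC; α₂ = 0.03609, so [CO3²⁻] = 0.03609 × 3.424 = 0.124 mmol/kg

[CO3²⁻] = 0.124 mmol/kg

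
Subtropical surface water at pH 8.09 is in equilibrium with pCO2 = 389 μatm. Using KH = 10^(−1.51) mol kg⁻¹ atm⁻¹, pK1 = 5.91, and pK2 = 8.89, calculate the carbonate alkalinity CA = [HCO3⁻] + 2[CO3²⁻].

CA = 2.40 mmol/kg

[CO2*] = KH · pCO2 = 10^(−1.51) × 389×10^-6 = 1.202×10^-5 mol/kg
α₀ = 1/(1 + K1/[H⁺] + K1K2/[H⁺]²) = 1/(1 + 10^+2.18 + 10^+1.38) = 0.005671
DIC = [CO2*]/α₀ = 1.202×10^-5 / 0.005671 = 2.120 mmol/kg
CA = (α₁ + 2α₂)·DIC = (0.8583 + 2×0.1360) × 2.120 = 2.40 mmol/kg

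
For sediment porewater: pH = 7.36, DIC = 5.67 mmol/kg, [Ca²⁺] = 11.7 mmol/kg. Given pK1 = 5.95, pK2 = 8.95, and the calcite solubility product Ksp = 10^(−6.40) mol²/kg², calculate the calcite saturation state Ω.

Ω = 4.02

α₂ = 1 / (1 + [H⁺]/K2 + [H⁺]²/(K1K2)) = 1 / (1 + 10^+1.59 + 10^+0.18)
   = 1 / (1 + 38.905 + 1.5136) = 1/41.418 = 0.02414
[CO3²⁻] = α₂ × DIC = 0.02414 × 5.67 = 0.1369 mmol/kg
Ksp = 10^(−6.40) = 3.981×10^-7
Ω = [Ca²⁺][CO3²⁻]/Ksp = (11.7×10^-3)(1.369×10^-4) / 3.981×10^-7 = 4.02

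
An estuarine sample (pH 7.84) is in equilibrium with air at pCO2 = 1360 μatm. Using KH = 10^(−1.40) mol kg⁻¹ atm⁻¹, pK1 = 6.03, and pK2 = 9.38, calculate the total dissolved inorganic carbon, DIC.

[CO2*] = KH · pCO2 = 10^(−1.40) × 1360×10^-6 = 5.414×10^-5 mol/kg
α₀ = 1/(1 + K1/[H⁺] + K1K2/[H⁺]²) = 1/(1 + 10^+1.81 + 10^+0.27) = 0.01483
DIC = [CO2*]/α₀ = 5.414×10^-5 / 0.01483 = 3.65 mmol/kg

DIC = 3.65 mmol/kg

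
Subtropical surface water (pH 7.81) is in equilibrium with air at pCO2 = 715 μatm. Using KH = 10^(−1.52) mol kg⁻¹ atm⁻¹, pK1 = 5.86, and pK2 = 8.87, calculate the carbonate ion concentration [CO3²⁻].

[CO3²⁻] = 0.168 mmol/kg

[CO2*] = KH · pCO2 = 10^(−1.52) × 715×10^-6 = 2.159×10^-5 mol/kg
α₀ = 1/(1 + K1/[H⁺] + K1K2/[H⁺]²) = 1/(1 + 10^+1.95 + 10^+0.89) = 0.01022
DIC = [CO2*]/α₀ = 2.159×10^-5 / 0.01022 = 2.114 mmol/kg
[CO3²⁻] = α₂·DIC; α₂ = 0.07930, so [CO3²⁻] = 0.07930 × 2.114 = 0.168 mmol/kg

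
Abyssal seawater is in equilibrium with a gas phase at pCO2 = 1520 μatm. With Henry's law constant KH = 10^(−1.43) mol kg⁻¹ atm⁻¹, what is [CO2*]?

[CO2*] = 56.5 μmol/kg

KH = 10^(−1.43) = 3.715×10^-2 mol kg⁻¹ atm⁻¹
[CO2*] = KH · pCO2 = 3.715×10^-2 × 1520×10^-6 atm = 5.65×10^-5 mol/kg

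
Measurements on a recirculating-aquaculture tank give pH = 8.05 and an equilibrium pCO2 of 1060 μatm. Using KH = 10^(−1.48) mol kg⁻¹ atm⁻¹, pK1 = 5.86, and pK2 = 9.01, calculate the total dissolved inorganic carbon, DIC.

DIC = 6.07 mmol/kg

[CO2*] = KH · pCO2 = 10^(−1.48) × 1060×10^-6 = 3.510×10^-5 mol/kg
α₀ = 1/(1 + K1/[H⁺] + K1K2/[H⁺]²) = 1/(1 + 10^+2.19 + 10^+1.23) = 0.005785
DIC = [CO2*]/α₀ = 3.510×10^-5 / 0.005785 = 6.07 mmol/kg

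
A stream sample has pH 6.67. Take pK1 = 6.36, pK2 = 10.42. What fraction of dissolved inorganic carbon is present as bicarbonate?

α₁ = 1 / (1 + [H⁺]/K1 + K2/[H⁺]) = 1 / (1 + 10^-0.31 + 10^-3.75)
   = 1 / (1 + 0.48978 + 0.00017783) = 1/1.4900 = 0.6712

α₁ = 0.671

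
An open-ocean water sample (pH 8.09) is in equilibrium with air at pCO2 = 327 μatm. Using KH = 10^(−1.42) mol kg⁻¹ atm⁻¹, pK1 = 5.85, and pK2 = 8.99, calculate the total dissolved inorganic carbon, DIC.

DIC = 2.44 mmol/kg

[CO2*] = KH · pCO2 = 10^(−1.42) × 327×10^-6 = 1.243×10^-5 mol/kg
α₀ = 1/(1 + K1/[H⁺] + K1K2/[H⁺]²) = 1/(1 + 10^+2.24 + 10^+1.34) = 0.005085
DIC = [CO2*]/α₀ = 1.243×10^-5 / 0.005085 = 2.44 mmol/kg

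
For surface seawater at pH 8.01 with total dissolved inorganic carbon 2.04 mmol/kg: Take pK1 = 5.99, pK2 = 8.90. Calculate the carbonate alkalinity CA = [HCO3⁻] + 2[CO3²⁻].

CA = [HCO3⁻] + 2[CO3²⁻] = (α₁ + 2α₂)·DIC
At pH 8.01: [H⁺]/K1 = 10^-2.02 = 0.0095499, K2/[H⁺] = 10^-0.89 = 0.12882
α₁ = 1/(1 + 0.0095499 + 0.12882) = 1/1.1384 = 0.8784; α₂ = α₁·K2/[H⁺] = 0.1132
α₁ + 2α₂ = 1.1048
CA = 1.1048 × 2.04 = 2.25 mmol/kg

CA = 2.25 mmol/kg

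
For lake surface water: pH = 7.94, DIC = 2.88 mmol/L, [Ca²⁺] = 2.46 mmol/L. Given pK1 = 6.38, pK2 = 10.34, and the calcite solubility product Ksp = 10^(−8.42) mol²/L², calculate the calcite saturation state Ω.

Ω = 7.19

α₂ = 1 / (1 + [H⁺]/K2 + [H⁺]²/(K1K2)) = 1 / (1 + 10^+2.40 + 10^+0.84)
   = 1 / (1 + 251.19 + 6.9183) = 1/259.11 = 0.003859
[CO3²⁻] = α₂ × DIC = 0.003859 × 2.88 = 0.01112 mmol/L = 11.12 μmol/L
Ksp = 10^(−8.42) = 3.802×10^-9
Ω = [Ca²⁺][CO3²⁻]/Ksp = (2.46×10^-3)(1.112×10^-5) / 3.802×10^-9 = 7.19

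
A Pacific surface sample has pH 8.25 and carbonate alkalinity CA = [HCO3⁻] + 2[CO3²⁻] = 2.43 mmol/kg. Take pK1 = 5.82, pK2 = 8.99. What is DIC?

CA = [HCO3⁻] + 2[CO3²⁻] = (α₁ + 2α₂)·DIC
At pH 8.25: [H⁺]/K1 = 10^-2.43 = 0.0037154, K2/[H⁺] = 10^-0.74 = 0.18197
α₁ = 1/(1 + 0.0037154 + 0.18197) = 1/1.1857 = 0.8434; α₂ = α₁·K2/[H⁺] = 0.1535
α₁ + 2α₂ = 1.1503
DIC = CA / (α₁ + 2α₂) = 2.43 / 1.1503 = 2.11 mmol/kg

DIC = 2.11 mmol/kg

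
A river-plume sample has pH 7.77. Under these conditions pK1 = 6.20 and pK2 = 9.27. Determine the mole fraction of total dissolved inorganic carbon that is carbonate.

α₂ = 0.0299

α₂ = 1 / (1 + [H⁺]/K2 + [H⁺]²/(K1K2)) = 1 / (1 + 10^+1.50 + 10^-0.07)
   = 1 / (1 + 31.623 + 0.85114) = 1/33.474 = 0.02987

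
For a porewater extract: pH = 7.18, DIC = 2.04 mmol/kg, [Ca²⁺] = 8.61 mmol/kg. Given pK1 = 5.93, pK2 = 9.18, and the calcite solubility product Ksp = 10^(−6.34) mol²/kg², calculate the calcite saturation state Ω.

Ω = 0.360

α₂ = 1 / (1 + [H⁺]/K2 + [H⁺]²/(K1K2)) = 1 / (1 + 10^+2.00 + 10^+0.75)
   = 1 / (1 + 100.00 + 5.6234) = 1/106.62 = 0.009379
[CO3²⁻] = α₂ × DIC = 0.009379 × 2.04 = 0.01913 mmol/kg = 19.13 μmol/kg
Ksp = 10^(−6.34) = 4.571×10^-7
Ω = [Ca²⁺][CO3²⁻]/Ksp = (8.61×10^-3)(1.913×10^-5) / 4.571×10^-7 = 0.360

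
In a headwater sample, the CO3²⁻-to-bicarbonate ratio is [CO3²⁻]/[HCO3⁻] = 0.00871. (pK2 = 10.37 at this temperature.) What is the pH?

From K2 = [H⁺][CO3²⁻]/[HCO3⁻]:  pH = pK2 + log₁₀([CO3²⁻]/[HCO3⁻])
log₁₀(0.00871) = -2.060
pH = 10.37 + (-2.060) = 8.31

pH = 8.31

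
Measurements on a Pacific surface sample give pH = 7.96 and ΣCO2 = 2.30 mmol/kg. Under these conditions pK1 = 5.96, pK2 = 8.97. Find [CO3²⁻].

α₂ = 1 / (1 + [H⁺]/K2 + [H⁺]²/(K1K2)) = 1 / (1 + 10^+1.01 + 10^-0.99)
   = 1 / (1 + 10.233 + 0.10233) = 1/11.335 = 0.08822
[CO3²⁻] = α₂ × DIC = 0.08822 × 2.30 = 0.203 mmol/kg

[CO3²⁻] = 0.203 mmol/kg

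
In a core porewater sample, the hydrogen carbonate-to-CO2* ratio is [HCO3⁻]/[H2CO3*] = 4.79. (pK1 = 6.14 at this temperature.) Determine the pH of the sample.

pH = 6.82

From K1 = [H⁺][HCO3⁻]/[H2CO3*]:  pH = pK1 + log₁₀([HCO3⁻]/[H2CO3*])
log₁₀(4.79) = +0.680
pH = 6.14 + (+0.680) = 6.82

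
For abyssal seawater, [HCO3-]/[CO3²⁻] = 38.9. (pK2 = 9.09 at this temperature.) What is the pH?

From K2 = [H⁺][CO3²⁻]/[HCO3-]:  pH = pK2 − log₁₀([HCO3-]/[CO3²⁻])
log₁₀(38.9) = +1.590
pH = 9.09 − (+1.590) = 7.50

pH = 7.50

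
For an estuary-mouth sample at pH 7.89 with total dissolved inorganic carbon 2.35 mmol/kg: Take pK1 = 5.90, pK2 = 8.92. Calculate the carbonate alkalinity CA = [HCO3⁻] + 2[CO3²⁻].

CA = [HCO3⁻] + 2[CO3²⁻] = (α₁ + 2α₂)·DIC
At pH 7.89: [H⁺]/K1 = 10^-1.99 = 0.010233, K2/[H⁺] = 10^-1.03 = 0.093325
α₁ = 1/(1 + 0.010233 + 0.093325) = 1/1.1036 = 0.9062; α₂ = α₁·K2/[H⁺] = 0.08457
α₁ + 2α₂ = 1.0753
CA = 1.0753 × 2.35 = 2.53 mmol/kg

CA = 2.53 mmol/kg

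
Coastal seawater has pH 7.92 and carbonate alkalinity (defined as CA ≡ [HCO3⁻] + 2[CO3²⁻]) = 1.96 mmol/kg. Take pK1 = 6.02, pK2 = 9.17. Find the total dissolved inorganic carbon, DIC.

DIC = 1.88 mmol/kg

CA = [HCO3⁻] + 2[CO3²⁻] = (α₁ + 2α₂)·DIC
At pH 7.92: [H⁺]/K1 = 10^-1.90 = 0.012589, K2/[H⁺] = 10^-1.25 = 0.056234
α₁ = 1/(1 + 0.012589 + 0.056234) = 1/1.0688 = 0.9356; α₂ = α₁·K2/[H⁺] = 0.05261
α₁ + 2α₂ = 1.0408
DIC = CA / (α₁ + 2α₂) = 1.96 / 1.0408 = 1.88 mmol/kg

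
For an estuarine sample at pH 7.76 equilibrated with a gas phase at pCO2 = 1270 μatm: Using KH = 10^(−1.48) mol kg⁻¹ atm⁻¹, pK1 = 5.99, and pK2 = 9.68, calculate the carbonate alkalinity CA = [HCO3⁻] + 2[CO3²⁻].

CA = 2.54 mmol/kg

[CO2*] = KH · pCO2 = 10^(−1.48) × 1270×10^-6 = 4.205×10^-5 mol/kg
α₀ = 1/(1 + K1/[H⁺] + K1K2/[H⁺]²) = 1/(1 + 10^+1.77 + 10^-0.15) = 0.01650
DIC = [CO2*]/α₀ = 4.205×10^-5 / 0.01650 = 2.548 mmol/kg
CA = (α₁ + 2α₂)·DIC = (0.9718 + 2×0.01168) × 2.548 = 2.54 mmol/kg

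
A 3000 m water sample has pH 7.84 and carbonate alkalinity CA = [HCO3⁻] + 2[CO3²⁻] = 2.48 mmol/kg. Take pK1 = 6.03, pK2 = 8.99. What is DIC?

DIC = 2.36 mmol/kg

CA = [HCO3⁻] + 2[CO3²⁻] = (α₁ + 2α₂)·DIC
At pH 7.84: [H⁺]/K1 = 10^-1.81 = 0.015488, K2/[H⁺] = 10^-1.15 = 0.070795
α₁ = 1/(1 + 0.015488 + 0.070795) = 1/1.0863 = 0.9206; α₂ = α₁·K2/[H⁺] = 0.06517
α₁ + 2α₂ = 1.0509
DIC = CA / (α₁ + 2α₂) = 2.48 / 1.0509 = 2.36 mmol/kg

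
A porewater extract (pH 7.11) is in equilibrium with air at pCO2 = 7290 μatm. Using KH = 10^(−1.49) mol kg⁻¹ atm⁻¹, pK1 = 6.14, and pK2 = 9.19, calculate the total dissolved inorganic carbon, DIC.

[CO2*] = KH · pCO2 = 10^(−1.49) × 7290×10^-6 = 2.359×10^-4 mol/kg
α₀ = 1/(1 + K1/[H⁺] + K1K2/[H⁺]²) = 1/(1 + 10^+0.97 + 10^-1.11) = 0.09606
DIC = [CO2*]/α₀ = 2.359×10^-4 / 0.09606 = 2.46 mmol/kg

DIC = 2.46 mmol/kg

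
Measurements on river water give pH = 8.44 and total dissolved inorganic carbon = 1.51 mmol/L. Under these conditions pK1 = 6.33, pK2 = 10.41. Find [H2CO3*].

[CO2*] = 11.5 μmol/L

α₀ = 1 / (1 + K1/[H⁺] + K1K2/[H⁺]²) = 1 / (1 + 10^+2.11 + 10^+0.14)
   = 1 / (1 + 128.82 + 1.3804) = 1/131.21 = 0.007622
[CO2*] = α₀ × DIC = 0.007622 × 1.51 = 0.0115 mmol/L = 11.5 μmol/L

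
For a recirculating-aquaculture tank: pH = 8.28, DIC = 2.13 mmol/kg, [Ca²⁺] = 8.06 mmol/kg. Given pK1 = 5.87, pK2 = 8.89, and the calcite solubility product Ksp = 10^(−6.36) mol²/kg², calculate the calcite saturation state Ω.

Ω = 7.73

α₂ = 1 / (1 + [H⁺]/K2 + [H⁺]²/(K1K2)) = 1 / (1 + 10^+0.61 + 10^-1.80)
   = 1 / (1 + 4.0738 + 0.015849) = 1/5.0897 = 0.1965
[CO3²⁻] = α₂ × DIC = 0.1965 × 2.13 = 0.4185 mmol/kg
Ksp = 10^(−6.36) = 4.365×10^-7
Ω = [Ca²⁺][CO3²⁻]/Ksp = (8.06×10^-3)(4.185×10^-4) / 4.365×10^-7 = 7.73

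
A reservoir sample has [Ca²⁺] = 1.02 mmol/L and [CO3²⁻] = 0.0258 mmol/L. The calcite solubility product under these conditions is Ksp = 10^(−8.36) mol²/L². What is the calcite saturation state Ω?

Ω = 6.03

Ksp = 10^(−8.36) = 4.365×10^-9
Ω = [Ca²⁺][CO3²⁻]/Ksp = (1.02×10^-3)(0.0258×10^-3) / 4.365×10^-9 = 6.03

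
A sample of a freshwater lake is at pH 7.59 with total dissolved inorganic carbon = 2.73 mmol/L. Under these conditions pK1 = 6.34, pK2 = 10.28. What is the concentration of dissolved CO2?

α₀ = 1 / (1 + K1/[H⁺] + K1K2/[H⁺]²) = 1 / (1 + 10^+1.25 + 10^-1.44)
   = 1 / (1 + 17.783 + 0.036308) = 1/18.819 = 0.05314
[CO2*] = α₀ × DIC = 0.05314 × 2.73 = 0.145 mmol/L

[CO2*] = 0.145 mmol/L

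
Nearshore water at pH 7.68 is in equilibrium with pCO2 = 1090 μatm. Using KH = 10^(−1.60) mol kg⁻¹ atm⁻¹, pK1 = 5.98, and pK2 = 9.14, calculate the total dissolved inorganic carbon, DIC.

[CO2*] = KH · pCO2 = 10^(−1.60) × 1090×10^-6 = 2.738×10^-5 mol/kg
α₀ = 1/(1 + K1/[H⁺] + K1K2/[H⁺]²) = 1/(1 + 10^+1.70 + 10^+0.24) = 0.01892
DIC = [CO2*]/α₀ = 2.738×10^-5 / 0.01892 = 1.45 mmol/kg

DIC = 1.45 mmol/kg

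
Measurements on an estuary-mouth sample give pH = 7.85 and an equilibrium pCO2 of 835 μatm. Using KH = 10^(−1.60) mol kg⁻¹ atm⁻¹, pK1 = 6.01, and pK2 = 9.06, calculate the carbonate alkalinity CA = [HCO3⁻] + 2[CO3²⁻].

CA = 1.63 mmol/kg

[CO2*] = KH · pCO2 = 10^(−1.60) × 835×10^-6 = 2.097×10^-5 mol/kg
α₀ = 1/(1 + K1/[H⁺] + K1K2/[H⁺]²) = 1/(1 + 10^+1.84 + 10^+0.63) = 0.01343
DIC = [CO2*]/α₀ = 2.097×10^-5 / 0.01343 = 1.562 mmol/kg
CA = (α₁ + 2α₂)·DIC = (0.9293 + 2×0.05730) × 1.562 = 1.63 mmol/kg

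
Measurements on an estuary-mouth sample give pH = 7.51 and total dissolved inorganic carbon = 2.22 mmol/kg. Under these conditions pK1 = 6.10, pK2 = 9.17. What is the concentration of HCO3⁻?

[HCO3⁻] = 2.09 mmol/kg

α₁ = 1 / (1 + [H⁺]/K1 + K2/[H⁺]) = 1 / (1 + 10^-1.41 + 10^-1.66)
   = 1 / (1 + 0.038905 + 0.021878) = 1/1.0608 = 0.9427
[HCO3⁻] = α₁ × DIC = 0.9427 × 2.22 = 2.09 mmol/kg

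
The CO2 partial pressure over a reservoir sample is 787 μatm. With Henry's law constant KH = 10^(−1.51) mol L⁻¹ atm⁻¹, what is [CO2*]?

[CO2*] = 24.3 μmol/L

KH = 10^(−1.51) = 3.090×10^-2 mol L⁻¹ atm⁻¹
[CO2*] = KH · pCO2 = 3.090×10^-2 × 787×10^-6 atm = 2.43×10^-5 mol/L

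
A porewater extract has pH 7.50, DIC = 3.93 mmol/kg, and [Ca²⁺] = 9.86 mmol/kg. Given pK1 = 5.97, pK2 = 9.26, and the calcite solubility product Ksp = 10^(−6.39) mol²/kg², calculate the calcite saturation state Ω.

α₂ = 1 / (1 + [H⁺]/K2 + [H⁺]²/(K1K2)) = 1 / (1 + 10^+1.76 + 10^+0.23)
   = 1 / (1 + 57.544 + 1.6982) = 1/60.242 = 0.01660
[CO3²⁻] = α₂ × DIC = 0.01660 × 3.93 = 0.06524 mmol/kg
Ksp = 10^(−6.39) = 4.074×10^-7
Ω = [Ca²⁺][CO3²⁻]/Ksp = (9.86×10^-3)(6.524×10^-5) / 4.074×10^-7 = 1.58

Ω = 1.58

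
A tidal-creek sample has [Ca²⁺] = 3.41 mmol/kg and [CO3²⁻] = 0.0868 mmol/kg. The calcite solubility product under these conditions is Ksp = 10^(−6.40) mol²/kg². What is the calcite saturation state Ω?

Ksp = 10^(−6.40) = 3.981×10^-7
Ω = [Ca²⁺][CO3²⁻]/Ksp = (3.41×10^-3)(0.0868×10^-3) / 3.981×10^-7 = 0.743

Ω = 0.743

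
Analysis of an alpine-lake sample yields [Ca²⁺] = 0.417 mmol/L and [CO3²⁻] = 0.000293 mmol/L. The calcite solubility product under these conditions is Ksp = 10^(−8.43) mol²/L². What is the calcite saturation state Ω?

Ksp = 10^(−8.43) = 3.715×10^-9
Ω = [Ca²⁺][CO3²⁻]/Ksp = (0.417×10^-3)(0.000293×10^-3) / 3.715×10^-9 = 0.0329

Ω = 0.0329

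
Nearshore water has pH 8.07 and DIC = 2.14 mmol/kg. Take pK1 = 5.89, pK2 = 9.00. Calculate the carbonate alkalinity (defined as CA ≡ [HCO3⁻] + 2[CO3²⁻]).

CA = [HCO3⁻] + 2[CO3²⁻] = (α₁ + 2α₂)·DIC
At pH 8.07: [H⁺]/K1 = 10^-2.18 = 0.0066069, K2/[H⁺] = 10^-0.93 = 0.11749
α₁ = 1/(1 + 0.0066069 + 0.11749) = 1/1.1241 = 0.8896; α₂ = α₁·K2/[H⁺] = 0.1045
α₁ + 2α₂ = 1.0986
CA = 1.0986 × 2.14 = 2.35 mmol/kg

CA = 2.35 mmol/kg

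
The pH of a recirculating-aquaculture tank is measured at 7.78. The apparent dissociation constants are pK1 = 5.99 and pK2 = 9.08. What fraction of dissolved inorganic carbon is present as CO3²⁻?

α₂ = 1 / (1 + [H⁺]/K2 + [H⁺]²/(K1K2)) = 1 / (1 + 10^+1.30 + 10^-0.49)
   = 1 / (1 + 19.953 + 0.32359) = 1/21.276 = 0.04700

α₂ = 0.0470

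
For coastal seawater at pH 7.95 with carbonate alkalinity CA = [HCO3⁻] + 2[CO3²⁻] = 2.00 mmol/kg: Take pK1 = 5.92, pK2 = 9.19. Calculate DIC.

CA = [HCO3⁻] + 2[CO3²⁻] = (α₁ + 2α₂)·DIC
At pH 7.95: [H⁺]/K1 = 10^-2.03 = 0.0093325, K2/[H⁺] = 10^-1.24 = 0.057544
α₁ = 1/(1 + 0.0093325 + 0.057544) = 1/1.0669 = 0.9373; α₂ = α₁·K2/[H⁺] = 0.05394
α₁ + 2α₂ = 1.0452
DIC = CA / (α₁ + 2α₂) = 2.00 / 1.0452 = 1.91 mmol/kg

DIC = 1.91 mmol/kg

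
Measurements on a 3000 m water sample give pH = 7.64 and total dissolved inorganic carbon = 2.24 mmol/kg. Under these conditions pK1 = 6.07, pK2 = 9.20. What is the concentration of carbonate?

[CO3²⁻] = 0.0585 mmol/kg

α₂ = 1 / (1 + [H⁺]/K2 + [H⁺]²/(K1K2)) = 1 / (1 + 10^+1.56 + 10^-0.01)
   = 1 / (1 + 36.308 + 0.97724) = 1/38.285 = 0.02612
[CO3²⁻] = α₂ × DIC = 0.02612 × 2.24 = 0.0585 mmol/kg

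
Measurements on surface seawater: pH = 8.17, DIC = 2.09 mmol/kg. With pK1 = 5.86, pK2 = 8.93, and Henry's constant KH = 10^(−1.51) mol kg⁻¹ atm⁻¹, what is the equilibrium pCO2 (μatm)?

pCO2 = 281 μatm

α₀ = 1 / (1 + K1/[H⁺] + K1K2/[H⁺]²) = 1 / (1 + 10^+2.31 + 10^+1.55)
   = 1 / (1 + 204.17 + 35.481) = 1/240.66 = 0.004155
[CO2*] = α₀ × DIC = 0.004155 × 2.09 = 0.008685 mmol/kg = 8.685 μmol/kg
pCO2 = [CO2*]/KH = 8.685×10^-6 / 3.090×10^-2 = 281 μatm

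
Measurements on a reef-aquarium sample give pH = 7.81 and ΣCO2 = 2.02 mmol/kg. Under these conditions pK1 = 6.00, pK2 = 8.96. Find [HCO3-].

[HCO3⁻] = 1.86 mmol/kg

α₁ = 1 / (1 + [H⁺]/K1 + K2/[H⁺]) = 1 / (1 + 10^-1.81 + 10^-1.15)
   = 1 / (1 + 0.015488 + 0.070795) = 1/1.0863 = 0.9206
[HCO3⁻] = α₁ × DIC = 0.9206 × 2.02 = 1.86 mmol/kg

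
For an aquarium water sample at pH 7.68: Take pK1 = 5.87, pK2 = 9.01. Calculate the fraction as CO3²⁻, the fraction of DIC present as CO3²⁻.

α₂ = 0.0440

α₂ = 1 / (1 + [H⁺]/K2 + [H⁺]²/(K1K2)) = 1 / (1 + 10^+1.33 + 10^-0.48)
   = 1 / (1 + 21.380 + 0.33113) = 1/22.711 = 0.04403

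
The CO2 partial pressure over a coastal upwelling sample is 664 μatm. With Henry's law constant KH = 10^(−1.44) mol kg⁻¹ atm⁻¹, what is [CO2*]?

[CO2*] = 24.1 μmol/kg

KH = 10^(−1.44) = 3.631×10^-2 mol kg⁻¹ atm⁻¹
[CO2*] = KH · pCO2 = 3.631×10^-2 × 664×10^-6 atm = 2.41×10^-5 mol/kg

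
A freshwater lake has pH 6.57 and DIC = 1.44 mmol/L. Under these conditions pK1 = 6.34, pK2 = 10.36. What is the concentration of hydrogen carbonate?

α₁ = 1 / (1 + [H⁺]/K1 + K2/[H⁺]) = 1 / (1 + 10^-0.23 + 10^-3.79)
   = 1 / (1 + 0.58884 + 0.00016218) = 1/1.5890 = 0.6293
[HCO3⁻] = α₁ × DIC = 0.6293 × 1.44 = 0.906 mmol/L

[HCO3⁻] = 0.906 mmol/L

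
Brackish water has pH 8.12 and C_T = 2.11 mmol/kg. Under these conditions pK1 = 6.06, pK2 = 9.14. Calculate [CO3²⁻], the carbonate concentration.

α₂ = 1 / (1 + [H⁺]/K2 + [H⁺]²/(K1K2)) = 1 / (1 + 10^+1.02 + 10^-1.04)
   = 1 / (1 + 10.471 + 0.091201) = 1/11.562 = 0.08649
[CO3²⁻] = α₂ × DIC = 0.08649 × 2.11 = 0.182 mmol/kg

[CO3²⁻] = 0.182 mmol/kg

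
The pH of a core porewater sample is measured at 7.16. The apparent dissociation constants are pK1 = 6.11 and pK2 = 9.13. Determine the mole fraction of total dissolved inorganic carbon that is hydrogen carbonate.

α₁ = 1 / (1 + [H⁺]/K1 + K2/[H⁺]) = 1 / (1 + 10^-1.05 + 10^-1.97)
   = 1 / (1 + 0.089125 + 0.010715) = 1/1.0998 = 0.9092

α₁ = 0.909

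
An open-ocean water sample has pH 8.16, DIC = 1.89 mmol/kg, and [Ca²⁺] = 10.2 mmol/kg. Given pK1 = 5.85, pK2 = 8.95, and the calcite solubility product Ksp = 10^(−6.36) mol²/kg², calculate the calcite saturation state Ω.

α₂ = 1 / (1 + [H⁺]/K2 + [H⁺]²/(K1K2)) = 1 / (1 + 10^+0.79 + 10^-1.52)
   = 1 / (1 + 6.1660 + 0.030200) = 1/7.1961 = 0.1390
[CO3²⁻] = α₂ × DIC = 0.1390 × 1.89 = 0.2626 mmol/kg
Ksp = 10^(−6.36) = 4.365×10^-7
Ω = [Ca²⁺][CO3²⁻]/Ksp = (10.2×10^-3)(2.626×10^-4) / 4.365×10^-7 = 6.14

Ω = 6.14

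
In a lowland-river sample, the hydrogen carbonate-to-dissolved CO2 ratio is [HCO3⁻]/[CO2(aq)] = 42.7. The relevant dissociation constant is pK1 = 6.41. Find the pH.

From K1 = [H⁺][HCO3⁻]/[CO2(aq)]:  pH = pK1 + log₁₀([HCO3⁻]/[CO2(aq)])
log₁₀(42.7) = +1.630
pH = 6.41 + (+1.630) = 8.04

pH = 8.04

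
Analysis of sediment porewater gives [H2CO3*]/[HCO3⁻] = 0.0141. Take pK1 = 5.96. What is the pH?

pH = 7.81

From K1 = [H⁺][HCO3⁻]/[H2CO3*]:  pH = pK1 − log₁₀([H2CO3*]/[HCO3⁻])
log₁₀(0.0141) = -1.851
pH = 5.96 − (-1.851) = 7.81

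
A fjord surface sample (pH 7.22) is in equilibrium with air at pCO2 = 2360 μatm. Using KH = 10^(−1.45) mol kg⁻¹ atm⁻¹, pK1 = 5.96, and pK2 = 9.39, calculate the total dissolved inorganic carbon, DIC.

DIC = 1.62 mmol/kg

[CO2*] = KH · pCO2 = 10^(−1.45) × 2360×10^-6 = 8.374×10^-5 mol/kg
α₀ = 1/(1 + K1/[H⁺] + K1K2/[H⁺]²) = 1/(1 + 10^+1.26 + 10^-0.91) = 0.05176
DIC = [CO2*]/α₀ = 8.374×10^-5 / 0.05176 = 1.62 mmol/kg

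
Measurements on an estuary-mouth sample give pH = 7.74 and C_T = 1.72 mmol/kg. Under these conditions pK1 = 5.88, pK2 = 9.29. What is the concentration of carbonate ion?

α₂ = 1 / (1 + [H⁺]/K2 + [H⁺]²/(K1K2)) = 1 / (1 + 10^+1.55 + 10^-0.31)
   = 1 / (1 + 35.481 + 0.48978) = 1/36.971 = 0.02705
[CO3²⁻] = α₂ × DIC = 0.02705 × 1.72 = 0.0465 mmol/kg

[CO3²⁻] = 0.0465 mmol/kg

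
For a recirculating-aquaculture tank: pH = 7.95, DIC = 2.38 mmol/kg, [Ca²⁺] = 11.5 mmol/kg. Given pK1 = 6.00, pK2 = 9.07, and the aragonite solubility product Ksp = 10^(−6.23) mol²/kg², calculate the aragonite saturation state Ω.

Ω = 3.24

α₂ = 1 / (1 + [H⁺]/K2 + [H⁺]²/(K1K2)) = 1 / (1 + 10^+1.12 + 10^-0.83)
   = 1 / (1 + 13.183 + 0.14791) = 1/14.330 = 0.06978
[CO3²⁻] = α₂ × DIC = 0.06978 × 2.38 = 0.1661 mmol/kg
Ksp = 10^(−6.23) = 5.888×10^-7
Ω = [Ca²⁺][CO3²⁻]/Ksp = (11.5×10^-3)(1.661×10^-4) / 5.888×10^-7 = 3.24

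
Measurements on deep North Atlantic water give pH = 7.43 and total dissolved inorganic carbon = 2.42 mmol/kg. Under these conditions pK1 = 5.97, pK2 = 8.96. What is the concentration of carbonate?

α₂ = 1 / (1 + [H⁺]/K2 + [H⁺]²/(K1K2)) = 1 / (1 + 10^+1.53 + 10^+0.07)
   = 1 / (1 + 33.884 + 1.1749) = 1/36.059 = 0.02773
[CO3²⁻] = α₂ × DIC = 0.02773 × 2.42 = 0.0671 mmol/kg

[CO3²⁻] = 0.0671 mmol/kg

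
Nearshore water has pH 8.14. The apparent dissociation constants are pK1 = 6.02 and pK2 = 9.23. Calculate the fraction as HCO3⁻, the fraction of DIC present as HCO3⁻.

α₁ = 0.918

α₁ = 1 / (1 + [H⁺]/K1 + K2/[H⁺]) = 1 / (1 + 10^-2.12 + 10^-1.09)
   = 1 / (1 + 0.0075858 + 0.081283) = 1/1.0889 = 0.9184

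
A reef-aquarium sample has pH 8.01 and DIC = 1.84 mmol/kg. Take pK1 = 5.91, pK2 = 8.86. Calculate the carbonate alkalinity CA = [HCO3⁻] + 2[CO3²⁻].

CA = 2.05 mmol/kg

CA = [HCO3⁻] + 2[CO3²⁻] = (α₁ + 2α₂)·DIC
At pH 8.01: [H⁺]/K1 = 10^-2.10 = 0.0079433, K2/[H⁺] = 10^-0.85 = 0.14125
α₁ = 1/(1 + 0.0079433 + 0.14125) = 1/1.1492 = 0.8702; α₂ = α₁·K2/[H⁺] = 0.1229
α₁ + 2α₂ = 1.1160
CA = 1.1160 × 1.84 = 2.05 mmol/kg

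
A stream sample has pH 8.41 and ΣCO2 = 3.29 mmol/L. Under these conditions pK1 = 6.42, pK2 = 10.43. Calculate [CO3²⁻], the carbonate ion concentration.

α₂ = 1 / (1 + [H⁺]/K2 + [H⁺]²/(K1K2)) = 1 / (1 + 10^+2.02 + 10^+0.03)
   = 1 / (1 + 104.71 + 1.0715) = 1/106.78 = 0.009365
[CO3²⁻] = α₂ × DIC = 0.009365 × 3.29 = 0.0308 mmol/L

[CO3²⁻] = 0.0308 mmol/L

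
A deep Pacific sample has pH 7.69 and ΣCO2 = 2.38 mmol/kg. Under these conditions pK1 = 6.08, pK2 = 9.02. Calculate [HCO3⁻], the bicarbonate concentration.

[HCO3⁻] = 2.22 mmol/kg

α₁ = 1 / (1 + [H⁺]/K1 + K2/[H⁺]) = 1 / (1 + 10^-1.61 + 10^-1.33)
   = 1 / (1 + 0.024547 + 0.046774) = 1/1.0713 = 0.9334
[HCO3⁻] = α₁ × DIC = 0.9334 × 2.38 = 2.22 mmol/kg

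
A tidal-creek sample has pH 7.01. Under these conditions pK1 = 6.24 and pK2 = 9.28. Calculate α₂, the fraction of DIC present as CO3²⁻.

α₂ = 1 / (1 + [H⁺]/K2 + [H⁺]²/(K1K2)) = 1 / (1 + 10^+2.27 + 10^+1.50)
   = 1 / (1 + 186.21 + 31.623) = 1/218.83 = 0.004570

α₂ = 0.00457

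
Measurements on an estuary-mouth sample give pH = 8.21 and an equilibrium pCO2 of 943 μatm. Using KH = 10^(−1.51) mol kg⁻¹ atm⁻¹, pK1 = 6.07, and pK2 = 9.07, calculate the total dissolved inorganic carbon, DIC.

DIC = 4.61 mmol/kg

[CO2*] = KH · pCO2 = 10^(−1.51) × 943×10^-6 = 2.914×10^-5 mol/kg
α₀ = 1/(1 + K1/[H⁺] + K1K2/[H⁺]²) = 1/(1 + 10^+2.14 + 10^+1.28) = 0.006325
DIC = [CO2*]/α₀ = 2.914×10^-5 / 0.006325 = 4.61 mmol/kg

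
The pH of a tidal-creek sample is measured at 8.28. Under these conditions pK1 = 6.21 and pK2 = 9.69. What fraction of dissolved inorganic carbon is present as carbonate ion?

α₂ = 1 / (1 + [H⁺]/K2 + [H⁺]²/(K1K2)) = 1 / (1 + 10^+1.41 + 10^-0.66)
   = 1 / (1 + 25.704 + 0.21878) = 1/26.923 = 0.03714

α₂ = 0.0371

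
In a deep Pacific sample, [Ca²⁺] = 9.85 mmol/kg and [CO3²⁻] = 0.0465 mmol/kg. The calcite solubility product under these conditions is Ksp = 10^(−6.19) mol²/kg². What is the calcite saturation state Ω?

Ksp = 10^(−6.19) = 6.457×10^-7
Ω = [Ca²⁺][CO3²⁻]/Ksp = (9.85×10^-3)(0.0465×10^-3) / 6.457×10^-7 = 0.709

Ω = 0.709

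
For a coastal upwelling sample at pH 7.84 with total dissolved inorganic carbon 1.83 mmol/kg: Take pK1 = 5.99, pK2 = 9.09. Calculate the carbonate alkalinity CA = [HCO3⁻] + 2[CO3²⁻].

CA = [HCO3⁻] + 2[CO3²⁻] = (α₁ + 2α₂)·DIC
At pH 7.84: [H⁺]/K1 = 10^-1.85 = 0.014125, K2/[H⁺] = 10^-1.25 = 0.056234
α₁ = 1/(1 + 0.014125 + 0.056234) = 1/1.0704 = 0.9343; α₂ = α₁·K2/[H⁺] = 0.05254
α₁ + 2α₂ = 1.0393
CA = 1.0393 × 1.83 = 1.90 mmol/kg

CA = 1.90 mmol/kg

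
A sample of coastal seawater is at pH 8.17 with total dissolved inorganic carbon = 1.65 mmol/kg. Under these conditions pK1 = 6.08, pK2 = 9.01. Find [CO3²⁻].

[CO3²⁻] = 0.207 mmol/kg

α₂ = 1 / (1 + [H⁺]/K2 + [H⁺]²/(K1K2)) = 1 / (1 + 10^+0.84 + 10^-1.25)
   = 1 / (1 + 6.9183 + 0.056234) = 1/7.9745 = 0.1254
[CO3²⁻] = α₂ × DIC = 0.1254 × 1.65 = 0.207 mmol/kg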